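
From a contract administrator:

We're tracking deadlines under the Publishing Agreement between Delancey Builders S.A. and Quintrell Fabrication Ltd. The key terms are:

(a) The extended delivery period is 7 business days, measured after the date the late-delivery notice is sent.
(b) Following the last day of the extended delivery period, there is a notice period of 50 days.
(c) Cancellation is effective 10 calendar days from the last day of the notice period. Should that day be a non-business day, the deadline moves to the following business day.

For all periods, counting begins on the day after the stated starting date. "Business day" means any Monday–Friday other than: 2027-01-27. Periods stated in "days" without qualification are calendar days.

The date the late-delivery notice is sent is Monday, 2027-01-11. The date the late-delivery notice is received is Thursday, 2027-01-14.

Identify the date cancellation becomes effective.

The last day of the extended delivery period: counting 7 business days from Monday, 2027-01-11 (Jan 12, Jan 13, Jan 14, Jan 15, Jan 18, Jan 19, Jan 20, skipping weekends) reaches Wednesday, 2027-01-20.
Adding 50 calendar days to 2027-01-20 gives 2027-03-11, which is the last day of the notice period.
The date cancellation becomes effective: 2027-03-11 + 10 days = 2027-03-21. That falls on a Sunday, so it rolls to the next business day, Monday, 2027-03-22.

2027-03-22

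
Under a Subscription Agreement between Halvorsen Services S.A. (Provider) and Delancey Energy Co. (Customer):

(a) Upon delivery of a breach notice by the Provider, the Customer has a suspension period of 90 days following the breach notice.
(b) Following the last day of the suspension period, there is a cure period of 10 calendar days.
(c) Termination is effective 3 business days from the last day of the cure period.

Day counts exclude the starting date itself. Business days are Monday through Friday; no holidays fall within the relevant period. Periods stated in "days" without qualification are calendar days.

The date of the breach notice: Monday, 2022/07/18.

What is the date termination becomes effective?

2022/10/31

Adding 90 calendar days to 2022/07/18 gives 2022/10/16, which is the last day of the suspension period.
The last day of the cure period: 2022/10/16 + 10 days = 2022/10/26.
The date termination becomes effective: counting 3 business days from Wednesday, 2022/10/26 (Oct 27, Oct 28, Oct 31, skipping weekends) reaches Monday, 2022/10/31.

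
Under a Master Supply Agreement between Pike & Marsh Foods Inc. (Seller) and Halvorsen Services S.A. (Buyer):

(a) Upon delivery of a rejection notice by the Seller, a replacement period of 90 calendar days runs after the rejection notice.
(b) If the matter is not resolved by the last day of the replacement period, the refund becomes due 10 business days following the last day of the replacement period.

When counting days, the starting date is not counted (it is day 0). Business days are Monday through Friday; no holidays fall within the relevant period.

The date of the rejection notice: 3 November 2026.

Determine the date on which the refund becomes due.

Adding 90 calendar days to 3 November 2026 gives 1 February 2027, which is the last day of the replacement period.
The date on which the refund becomes due: 10 business days after Monday, 1 February 2027, skipping weekends — Feb 2, Feb 3, Feb 4, Feb 5, Feb 8, Feb 9, Feb 10, Feb 11, Feb 12, Feb 15 — lands on Monday, 15 February 2027.

15 February 2027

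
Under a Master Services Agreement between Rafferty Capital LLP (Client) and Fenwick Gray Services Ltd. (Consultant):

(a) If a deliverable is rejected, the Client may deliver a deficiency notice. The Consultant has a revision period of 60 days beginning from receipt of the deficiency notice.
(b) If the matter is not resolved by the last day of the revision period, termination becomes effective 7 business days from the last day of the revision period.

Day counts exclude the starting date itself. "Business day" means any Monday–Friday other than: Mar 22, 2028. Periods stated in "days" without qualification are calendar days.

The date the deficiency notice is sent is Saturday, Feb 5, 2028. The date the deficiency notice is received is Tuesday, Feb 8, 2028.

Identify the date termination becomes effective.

Apr 18, 2028

Adding 60 calendar days to Feb 8, 2028 gives Apr 8, 2028, which is the last day of the revision period.
From Saturday, Apr 8, 2028, 7 business days (Apr 10, Apr 11, Apr 12, Apr 13, Apr 14, Apr 17, Apr 18, skipping weekends) brings us to Tuesday, Apr 18, 2028, which is the date termination becomes effective.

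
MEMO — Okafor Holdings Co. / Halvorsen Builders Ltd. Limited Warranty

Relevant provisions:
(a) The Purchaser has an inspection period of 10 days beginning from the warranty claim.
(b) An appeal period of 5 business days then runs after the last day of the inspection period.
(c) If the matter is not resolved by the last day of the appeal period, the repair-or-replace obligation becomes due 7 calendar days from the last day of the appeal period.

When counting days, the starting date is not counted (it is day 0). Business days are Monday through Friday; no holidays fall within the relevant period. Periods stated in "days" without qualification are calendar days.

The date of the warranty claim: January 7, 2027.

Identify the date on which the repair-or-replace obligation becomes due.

Adding 10 calendar days to January 7, 2027 gives January 17, 2027, which is the last day of the inspection period.
From Sunday, January 17, 2027, 5 business days (Jan 18, Jan 19, Jan 20, Jan 21, Jan 22, skipping weekends) brings us to Friday, January 22, 2027, which is the last day of the appeal period.
The date on which the repair-or-replace obligation becomes due: January 22, 2027 + 7 days = January 29, 2027.

January 29, 2027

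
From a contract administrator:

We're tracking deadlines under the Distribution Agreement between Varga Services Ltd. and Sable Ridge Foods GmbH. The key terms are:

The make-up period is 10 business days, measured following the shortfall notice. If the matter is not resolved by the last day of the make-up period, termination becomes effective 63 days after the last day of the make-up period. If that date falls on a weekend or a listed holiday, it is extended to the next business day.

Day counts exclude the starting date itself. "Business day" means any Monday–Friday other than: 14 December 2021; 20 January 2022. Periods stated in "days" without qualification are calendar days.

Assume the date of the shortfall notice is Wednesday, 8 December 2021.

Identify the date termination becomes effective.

24 February 2022

The last day of the make-up period: counting 10 business days from Wednesday, 8 December 2021 (Dec 9, Dec 10, Dec 13, Dec 15, Dec 16, Dec 17, Dec 20, Dec 21, Dec 22, Dec 23, skipping weekends and the listed holiday on Dec 14) reaches Thursday, 23 December 2021.
The date termination becomes effective: 63 calendar days after 23 December 2021 is 24 February 2022. 24 February 2022 is a Thursday and is not a listed holiday, so no roll-forward applies.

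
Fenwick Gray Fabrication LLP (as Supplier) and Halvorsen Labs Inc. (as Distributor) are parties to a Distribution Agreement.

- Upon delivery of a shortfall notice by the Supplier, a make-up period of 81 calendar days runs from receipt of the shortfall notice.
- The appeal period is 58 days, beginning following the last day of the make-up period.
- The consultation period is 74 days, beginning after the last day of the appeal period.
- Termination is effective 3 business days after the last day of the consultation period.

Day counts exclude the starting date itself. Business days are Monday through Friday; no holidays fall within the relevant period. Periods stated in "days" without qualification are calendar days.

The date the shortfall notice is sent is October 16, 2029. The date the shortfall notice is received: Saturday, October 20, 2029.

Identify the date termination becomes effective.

The last day of the make-up period: October 20, 2029 + 81 days = January 9, 2030.
The last day of the appeal period: January 9, 2030 + 58 days = March 8, 2030.
The last day of the consultation period: March 8, 2030 + 74 days = May 21, 2030.
The date termination becomes effective: 3 business days after Tuesday, May 21, 2030, skipping weekends — May 22, May 23, May 24 — lands on Friday, May 24, 2030.

May 24, 2030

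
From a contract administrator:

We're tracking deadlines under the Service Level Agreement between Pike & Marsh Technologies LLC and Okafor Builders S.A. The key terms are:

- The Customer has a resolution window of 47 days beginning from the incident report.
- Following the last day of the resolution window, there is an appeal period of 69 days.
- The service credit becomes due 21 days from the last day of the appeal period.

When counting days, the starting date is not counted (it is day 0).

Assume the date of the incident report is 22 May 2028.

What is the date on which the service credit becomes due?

The last day of the resolution window: 47 calendar days after 22 May 2028 is 8 July 2028.
Adding 69 calendar days to 8 July 2028 gives 15 September 2028, which is the last day of the appeal period.
The date on which the service credit becomes due: 15 September 2028 + 21 days = 6 October 2028.

6 October 2028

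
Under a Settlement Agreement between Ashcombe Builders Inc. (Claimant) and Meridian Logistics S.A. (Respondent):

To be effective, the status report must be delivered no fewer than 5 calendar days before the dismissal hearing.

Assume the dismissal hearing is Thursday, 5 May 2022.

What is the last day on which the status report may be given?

30 April 2022

Counting back 5 calendar days from 5 May 2022 gives 30 April 2022.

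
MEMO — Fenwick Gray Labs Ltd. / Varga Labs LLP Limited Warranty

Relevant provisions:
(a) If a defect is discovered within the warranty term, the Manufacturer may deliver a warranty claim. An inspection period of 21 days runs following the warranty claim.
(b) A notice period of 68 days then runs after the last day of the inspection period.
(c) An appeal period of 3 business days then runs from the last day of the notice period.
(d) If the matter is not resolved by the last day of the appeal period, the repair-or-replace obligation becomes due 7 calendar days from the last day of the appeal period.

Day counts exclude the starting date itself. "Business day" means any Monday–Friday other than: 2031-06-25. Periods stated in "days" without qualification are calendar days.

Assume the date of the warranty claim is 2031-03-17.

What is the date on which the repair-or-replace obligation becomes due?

The last day of the inspection period: 21 calendar days after 2031-03-17 is 2031-04-07.
The last day of the notice period: 2031-04-07 + 68 days = 2031-06-14.
The last day of the appeal period: 3 business days after Saturday, 2031-06-14, skipping weekends — Jun 16, Jun 17, Jun 18 — lands on Wednesday, 2031-06-18.
Adding 7 calendar days to 2031-06-18 gives 2031-06-25, which is the date on which the repair-or-replace obligation becomes due.

2031-06-25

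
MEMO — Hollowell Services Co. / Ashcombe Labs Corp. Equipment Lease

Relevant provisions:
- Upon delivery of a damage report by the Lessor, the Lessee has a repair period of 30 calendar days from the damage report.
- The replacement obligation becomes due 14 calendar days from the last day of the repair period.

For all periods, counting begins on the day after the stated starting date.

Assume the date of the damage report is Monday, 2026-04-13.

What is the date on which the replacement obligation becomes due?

The last day of the repair period: 30 calendar days after 2026-04-13 is 2026-05-13.
The date on which the replacement obligation becomes due: 2026-05-13 + 14 days = 2026-05-27.

2026-05-27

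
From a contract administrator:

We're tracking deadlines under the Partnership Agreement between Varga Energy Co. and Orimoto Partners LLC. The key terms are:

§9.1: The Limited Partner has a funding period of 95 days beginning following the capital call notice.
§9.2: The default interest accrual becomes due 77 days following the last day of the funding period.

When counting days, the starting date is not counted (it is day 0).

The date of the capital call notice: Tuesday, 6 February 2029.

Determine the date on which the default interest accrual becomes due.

The last day of the funding period: 6 February 2029 + 95 days = 12 May 2029.
Adding 77 calendar days to 12 May 2029 gives 28 July 2029, which is the date on which the default interest accrual becomes due.

28 July 2029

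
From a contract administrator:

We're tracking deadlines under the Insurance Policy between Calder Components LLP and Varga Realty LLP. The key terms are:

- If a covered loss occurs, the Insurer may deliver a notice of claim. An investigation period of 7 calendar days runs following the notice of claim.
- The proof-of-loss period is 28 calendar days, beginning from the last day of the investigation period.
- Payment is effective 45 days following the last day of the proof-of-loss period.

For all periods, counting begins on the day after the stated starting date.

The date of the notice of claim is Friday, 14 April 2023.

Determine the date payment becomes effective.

The last day of the investigation period: 7 calendar days after 14 April 2023 is 21 April 2023.
Adding 28 calendar days to 21 April 2023 gives 19 May 2023, which is the last day of the proof-of-loss period.
The date payment becomes effective: 45 calendar days after 19 May 2023 is 3 July 2023.

3 July 2023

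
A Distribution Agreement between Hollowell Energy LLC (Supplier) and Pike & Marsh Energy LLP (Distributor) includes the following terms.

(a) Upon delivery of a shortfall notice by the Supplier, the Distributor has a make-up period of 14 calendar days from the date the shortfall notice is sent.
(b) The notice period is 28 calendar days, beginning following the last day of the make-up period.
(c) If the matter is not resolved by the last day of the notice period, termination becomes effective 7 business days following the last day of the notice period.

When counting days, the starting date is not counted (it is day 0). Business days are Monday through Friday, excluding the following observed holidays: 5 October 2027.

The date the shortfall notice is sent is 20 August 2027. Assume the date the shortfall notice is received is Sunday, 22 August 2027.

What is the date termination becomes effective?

The last day of the make-up period: 20 August 2027 + 14 days = 3 September 2027.
The last day of the notice period: 3 September 2027 + 28 days = 1 October 2027.
From Friday, 1 October 2027, 7 business days (Oct 4, Oct 6, Oct 7, Oct 8, Oct 11, Oct 12, Oct 13, skipping weekends and the listed holiday on Oct 5) brings us to Wednesday, 13 October 2027, which is the date termination becomes effective.

13 October 2027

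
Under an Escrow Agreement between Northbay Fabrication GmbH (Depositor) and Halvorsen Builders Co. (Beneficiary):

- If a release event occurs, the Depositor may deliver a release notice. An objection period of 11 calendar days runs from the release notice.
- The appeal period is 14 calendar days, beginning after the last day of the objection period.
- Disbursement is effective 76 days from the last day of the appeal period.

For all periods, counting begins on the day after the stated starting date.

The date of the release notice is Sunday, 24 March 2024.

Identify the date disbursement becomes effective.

Adding 11 calendar days to 24 March 2024 gives 4 April 2024, which is the last day of the objection period.
Adding 14 calendar days to 4 April 2024 gives 18 April 2024, which is the last day of the appeal period.
The date disbursement becomes effective: 18 April 2024 + 76 days = 3 July 2024.

3 July 2024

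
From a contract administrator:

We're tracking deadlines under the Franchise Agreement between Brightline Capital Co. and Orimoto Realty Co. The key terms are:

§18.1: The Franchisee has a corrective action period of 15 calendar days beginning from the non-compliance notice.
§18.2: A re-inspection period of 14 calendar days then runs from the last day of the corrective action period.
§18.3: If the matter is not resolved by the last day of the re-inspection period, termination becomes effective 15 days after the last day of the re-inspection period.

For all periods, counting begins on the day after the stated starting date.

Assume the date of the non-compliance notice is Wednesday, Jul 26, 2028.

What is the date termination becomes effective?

The last day of the corrective action period: Jul 26, 2028 + 15 days = Aug 10, 2028.
The last day of the re-inspection period: Aug 10, 2028 + 14 days = Aug 24, 2028.
Adding 15 calendar days to Aug 24, 2028 gives Sep 8, 2028, which is the date termination becomes effective.

Sep 8, 2028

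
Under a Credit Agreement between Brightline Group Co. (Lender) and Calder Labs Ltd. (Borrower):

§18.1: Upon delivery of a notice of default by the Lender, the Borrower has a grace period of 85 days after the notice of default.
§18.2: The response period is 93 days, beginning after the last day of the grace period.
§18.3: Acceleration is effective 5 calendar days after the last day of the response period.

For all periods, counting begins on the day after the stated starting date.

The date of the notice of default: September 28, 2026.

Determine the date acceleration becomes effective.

The last day of the grace period: September 28, 2026 + 85 days = December 22, 2026.
The last day of the response period: 93 calendar days after December 22, 2026 is March 25, 2027.
The date acceleration becomes effective: 5 calendar days after March 25, 2027 is March 30, 2027.

March 30, 2027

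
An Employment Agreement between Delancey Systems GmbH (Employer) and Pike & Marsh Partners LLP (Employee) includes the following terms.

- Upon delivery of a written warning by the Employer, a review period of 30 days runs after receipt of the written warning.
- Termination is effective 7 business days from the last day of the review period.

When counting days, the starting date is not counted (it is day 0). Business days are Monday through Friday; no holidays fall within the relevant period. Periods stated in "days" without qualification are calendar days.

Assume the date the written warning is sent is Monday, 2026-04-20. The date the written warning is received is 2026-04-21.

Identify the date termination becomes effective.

The last day of the review period: 2026-04-21 + 30 days = 2026-05-21.
The date termination becomes effective: counting 7 business days from Thursday, 2026-05-21 (May 22, May 25, May 26, May 27, May 28, May 29, Jun 1, skipping weekends) reaches Monday, 2026-06-01.

2026-06-01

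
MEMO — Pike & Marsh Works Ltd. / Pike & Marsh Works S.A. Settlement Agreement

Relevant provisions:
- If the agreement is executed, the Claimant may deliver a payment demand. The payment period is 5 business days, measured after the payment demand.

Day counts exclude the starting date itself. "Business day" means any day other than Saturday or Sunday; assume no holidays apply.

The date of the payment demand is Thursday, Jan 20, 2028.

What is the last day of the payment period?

Jan 27, 2028

The last day of the payment period: counting 5 business days from Thursday, Jan 20, 2028 (Jan 21, Jan 24, Jan 25, Jan 26, Jan 27, skipping weekends) reaches Thursday, Jan 27, 2028.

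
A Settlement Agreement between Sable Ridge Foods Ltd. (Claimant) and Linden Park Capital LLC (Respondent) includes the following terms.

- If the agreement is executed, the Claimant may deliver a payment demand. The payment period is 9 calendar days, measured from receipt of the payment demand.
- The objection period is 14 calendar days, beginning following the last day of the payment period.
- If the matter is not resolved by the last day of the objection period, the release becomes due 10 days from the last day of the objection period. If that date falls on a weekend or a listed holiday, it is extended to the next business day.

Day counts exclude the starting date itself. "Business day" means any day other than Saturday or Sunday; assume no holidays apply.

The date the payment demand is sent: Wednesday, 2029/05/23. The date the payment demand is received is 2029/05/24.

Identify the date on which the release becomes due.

2029/06/26

The last day of the payment period: 9 calendar days after 2029/05/24 is 2029/06/02.
Adding 14 calendar days to 2029/06/02 gives 2029/06/16, which is the last day of the objection period.
Adding 10 calendar days to 2029/06/16 gives 2029/06/26, which is the date on which the release becomes due. 2029/06/26 is a Tuesday, so no roll-forward applies.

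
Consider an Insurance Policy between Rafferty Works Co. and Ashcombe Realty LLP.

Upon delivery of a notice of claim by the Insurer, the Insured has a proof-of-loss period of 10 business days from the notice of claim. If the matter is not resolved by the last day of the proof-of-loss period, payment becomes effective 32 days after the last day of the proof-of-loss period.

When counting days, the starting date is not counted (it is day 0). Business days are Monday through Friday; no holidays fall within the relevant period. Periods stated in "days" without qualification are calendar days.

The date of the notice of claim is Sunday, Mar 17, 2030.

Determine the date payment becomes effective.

Apr 30, 2030

The last day of the proof-of-loss period: 10 business days after Sunday, Mar 17, 2030, skipping weekends — Mar 18, Mar 19, Mar 20, Mar 21, Mar 22, Mar 25, Mar 26, Mar 27, Mar 28, Mar 29 — lands on Friday, Mar 29, 2030.
Adding 32 calendar days to Mar 29, 2030 gives Apr 30, 2030, which is the date payment becomes effective.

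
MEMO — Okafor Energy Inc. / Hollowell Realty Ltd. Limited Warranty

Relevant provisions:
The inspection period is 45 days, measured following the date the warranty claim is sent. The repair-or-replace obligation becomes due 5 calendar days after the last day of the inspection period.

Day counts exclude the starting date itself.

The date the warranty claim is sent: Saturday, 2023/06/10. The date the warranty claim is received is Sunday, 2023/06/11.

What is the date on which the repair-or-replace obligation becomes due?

2023/07/30

Adding 45 calendar days to 2023/06/10 gives 2023/07/25, which is the last day of the inspection period.
The date on which the repair-or-replace obligation becomes due: 5 calendar days after 2023/07/25 is 2023/07/30.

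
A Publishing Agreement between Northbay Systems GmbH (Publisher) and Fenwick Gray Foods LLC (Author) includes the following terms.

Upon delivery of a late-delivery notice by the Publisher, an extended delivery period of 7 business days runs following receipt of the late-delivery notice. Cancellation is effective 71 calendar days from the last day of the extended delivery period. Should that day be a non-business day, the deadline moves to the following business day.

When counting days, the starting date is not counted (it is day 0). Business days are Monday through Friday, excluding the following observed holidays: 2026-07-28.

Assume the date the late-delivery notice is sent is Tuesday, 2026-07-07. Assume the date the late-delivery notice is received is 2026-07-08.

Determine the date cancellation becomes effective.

2026-09-28

The last day of the extended delivery period: counting 7 business days from Wednesday, 2026-07-08 (Jul 9, Jul 10, Jul 13, Jul 14, Jul 15, Jul 16, Jul 17, skipping weekends) reaches Friday, 2026-07-17.
Adding 71 calendar days to 2026-07-17 gives 2026-09-26, which is the date cancellation becomes effective. That falls on a Saturday, so it rolls to the next business day, Monday, 2026-09-28.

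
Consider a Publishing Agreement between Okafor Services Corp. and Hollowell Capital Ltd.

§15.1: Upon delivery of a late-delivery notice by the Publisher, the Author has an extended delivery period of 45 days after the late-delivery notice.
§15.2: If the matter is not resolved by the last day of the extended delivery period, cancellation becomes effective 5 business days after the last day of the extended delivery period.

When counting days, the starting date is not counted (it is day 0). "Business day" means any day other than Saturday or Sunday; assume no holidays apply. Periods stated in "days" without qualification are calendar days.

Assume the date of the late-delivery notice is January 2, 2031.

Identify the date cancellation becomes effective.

The last day of the extended delivery period: January 2, 2031 + 45 days = February 16, 2031.
The date cancellation becomes effective: counting 5 business days from Sunday, February 16, 2031 (Feb 17, Feb 18, Feb 19, Feb 20, Feb 21, skipping weekends) reaches Friday, February 21, 2031.

February 21, 2031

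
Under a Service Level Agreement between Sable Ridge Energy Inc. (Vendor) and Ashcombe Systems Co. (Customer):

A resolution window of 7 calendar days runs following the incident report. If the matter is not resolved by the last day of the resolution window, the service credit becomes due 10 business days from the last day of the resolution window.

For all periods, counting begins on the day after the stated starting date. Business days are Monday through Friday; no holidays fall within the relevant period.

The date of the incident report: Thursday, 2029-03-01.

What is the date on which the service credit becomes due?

The last day of the resolution window: 2029-03-01 + 7 days = 2029-03-08.
The date on which the service credit becomes due: counting 10 business days from Thursday, 2029-03-08 (Mar 9, Mar 12, Mar 13, Mar 14, Mar 15, Mar 16, Mar 19, Mar 20, Mar 21, Mar 22, skipping weekends) reaches Thursday, 2029-03-22.

2029-03-22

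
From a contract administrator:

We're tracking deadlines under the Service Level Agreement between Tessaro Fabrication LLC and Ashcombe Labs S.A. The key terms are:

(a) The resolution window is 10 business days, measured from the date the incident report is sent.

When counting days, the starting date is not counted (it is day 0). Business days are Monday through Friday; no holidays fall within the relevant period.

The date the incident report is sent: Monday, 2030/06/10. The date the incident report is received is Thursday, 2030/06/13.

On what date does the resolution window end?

The last day of the resolution window: counting 10 business days from Monday, 2030/06/10 (Jun 11, Jun 12, Jun 13, Jun 14, Jun 17, Jun 18, Jun 19, Jun 20, Jun 21, Jun 24, skipping weekends) reaches Monday, 2030/06/24.

2030/06/24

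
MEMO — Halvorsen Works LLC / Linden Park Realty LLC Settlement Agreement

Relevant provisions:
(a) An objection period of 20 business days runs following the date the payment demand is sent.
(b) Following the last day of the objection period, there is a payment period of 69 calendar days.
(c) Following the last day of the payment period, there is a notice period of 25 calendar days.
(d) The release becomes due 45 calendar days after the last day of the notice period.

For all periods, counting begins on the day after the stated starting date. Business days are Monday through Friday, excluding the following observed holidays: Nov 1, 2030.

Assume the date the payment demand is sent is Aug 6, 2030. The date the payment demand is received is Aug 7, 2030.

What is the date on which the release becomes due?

The last day of the objection period: 20 business days after Tuesday, Aug 6, 2030, skipping weekends — Aug 7, Aug 8, Aug 9, Aug 12, …, Aug 30, Sep 2, Sep 3 — lands on Tuesday, Sep 3, 2030.
Adding 69 calendar days to Sep 3, 2030 gives Nov 11, 2030, which is the last day of the payment period.
The last day of the notice period: 25 calendar days after Nov 11, 2030 is Dec 6, 2030.
Adding 45 calendar days to Dec 6, 2030 gives Jan 20, 2031, which is the date on which the release becomes due.

Jan 20, 2031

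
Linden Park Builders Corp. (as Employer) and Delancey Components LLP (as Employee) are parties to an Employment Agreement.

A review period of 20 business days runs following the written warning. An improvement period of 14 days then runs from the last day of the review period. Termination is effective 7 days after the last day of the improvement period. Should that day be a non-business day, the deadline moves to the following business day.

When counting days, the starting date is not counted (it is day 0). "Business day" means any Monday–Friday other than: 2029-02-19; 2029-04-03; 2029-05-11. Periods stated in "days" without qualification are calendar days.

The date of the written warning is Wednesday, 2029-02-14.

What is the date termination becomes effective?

2029-04-05

The last day of the review period: counting 20 business days from Wednesday, 2029-02-14 (Feb 15, Feb 16, Feb 20, Feb 21, …, Mar 13, Mar 14, Mar 15, skipping weekends and the listed holiday on Feb 19) reaches Thursday, 2029-03-15.
The last day of the improvement period: 2029-03-15 + 14 days = 2029-03-29.
The date termination becomes effective: 2029-03-29 + 7 days = 2029-04-05. 2029-04-05 is a Thursday and is not a listed holiday, so no roll-forward applies.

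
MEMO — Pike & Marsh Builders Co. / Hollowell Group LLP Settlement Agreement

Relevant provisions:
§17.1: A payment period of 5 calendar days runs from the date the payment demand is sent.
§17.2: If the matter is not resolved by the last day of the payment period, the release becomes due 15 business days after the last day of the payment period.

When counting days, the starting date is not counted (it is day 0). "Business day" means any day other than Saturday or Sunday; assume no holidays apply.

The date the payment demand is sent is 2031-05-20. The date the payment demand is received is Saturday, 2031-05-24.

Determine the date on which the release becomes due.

The last day of the payment period: 2031-05-20 + 5 days = 2031-05-25.
The date on which the release becomes due: 15 business days after Sunday, 2031-05-25, skipping weekends — May 26, May 27, May 28, May 29, …, Jun 11, Jun 12, Jun 13 — lands on Friday, 2031-06-13.

2031-06-13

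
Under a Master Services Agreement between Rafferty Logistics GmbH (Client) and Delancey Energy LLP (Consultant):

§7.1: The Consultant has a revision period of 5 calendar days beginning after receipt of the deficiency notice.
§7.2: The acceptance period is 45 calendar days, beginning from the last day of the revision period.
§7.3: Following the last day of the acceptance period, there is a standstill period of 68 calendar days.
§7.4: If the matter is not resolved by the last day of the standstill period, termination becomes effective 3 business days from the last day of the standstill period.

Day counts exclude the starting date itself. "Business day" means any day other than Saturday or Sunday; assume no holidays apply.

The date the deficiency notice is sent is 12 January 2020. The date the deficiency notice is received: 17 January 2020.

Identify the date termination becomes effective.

19 May 2020

The last day of the revision period: 17 January 2020 + 5 days = 22 January 2020.
The last day of the acceptance period: 22 January 2020 + 45 days = 7 March 2020.
Adding 68 calendar days to 7 March 2020 gives 14 May 2020, which is the last day of the standstill period.
The date termination becomes effective: 3 business days after Thursday, 14 May 2020, skipping weekends — May 15, May 18, May 19 — lands on Tuesday, 19 May 2020.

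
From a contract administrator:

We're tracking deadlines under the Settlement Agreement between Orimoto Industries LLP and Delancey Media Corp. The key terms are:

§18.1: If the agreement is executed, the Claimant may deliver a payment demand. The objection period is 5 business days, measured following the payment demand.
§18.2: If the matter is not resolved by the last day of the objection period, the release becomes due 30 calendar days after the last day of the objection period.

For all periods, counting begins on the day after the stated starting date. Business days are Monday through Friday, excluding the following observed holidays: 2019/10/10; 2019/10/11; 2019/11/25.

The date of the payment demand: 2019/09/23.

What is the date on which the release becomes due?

2019/10/30

From Monday, 2019/09/23, 5 business days (Sep 24, Sep 25, Sep 26, Sep 27, Sep 30, skipping weekends) brings us to Monday, 2019/09/30, which is the last day of the objection period.
The date on which the release becomes due: 2019/09/30 + 30 days = 2019/10/30.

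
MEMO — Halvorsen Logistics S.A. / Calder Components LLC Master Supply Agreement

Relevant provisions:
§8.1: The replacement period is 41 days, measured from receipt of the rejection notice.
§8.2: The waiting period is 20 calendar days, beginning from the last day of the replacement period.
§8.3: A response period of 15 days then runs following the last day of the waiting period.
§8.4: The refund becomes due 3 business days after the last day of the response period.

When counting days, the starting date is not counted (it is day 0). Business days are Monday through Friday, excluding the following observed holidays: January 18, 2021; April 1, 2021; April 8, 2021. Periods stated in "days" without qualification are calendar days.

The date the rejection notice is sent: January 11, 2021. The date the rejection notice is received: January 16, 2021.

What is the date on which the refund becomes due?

April 7, 2021

Adding 41 calendar days to January 16, 2021 gives February 26, 2021, which is the last day of the replacement period.
The last day of the waiting period: 20 calendar days after February 26, 2021 is March 18, 2021.
Adding 15 calendar days to March 18, 2021 gives April 2, 2021, which is the last day of the response period.
The date on which the refund becomes due: counting 3 business days from Friday, April 2, 2021 (Apr 5, Apr 6, Apr 7, skipping weekends) reaches Wednesday, April 7, 2021.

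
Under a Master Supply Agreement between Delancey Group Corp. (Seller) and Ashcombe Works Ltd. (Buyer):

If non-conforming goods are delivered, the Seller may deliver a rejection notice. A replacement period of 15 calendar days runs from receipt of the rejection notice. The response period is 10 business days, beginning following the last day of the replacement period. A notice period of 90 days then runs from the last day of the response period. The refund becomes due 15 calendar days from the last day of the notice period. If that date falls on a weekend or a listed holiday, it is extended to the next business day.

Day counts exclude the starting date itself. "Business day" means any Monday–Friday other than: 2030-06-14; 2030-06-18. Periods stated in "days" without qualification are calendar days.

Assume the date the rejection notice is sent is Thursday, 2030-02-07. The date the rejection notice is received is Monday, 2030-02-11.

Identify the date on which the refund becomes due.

The last day of the replacement period: 2030-02-11 + 15 days = 2030-02-26.
The last day of the response period: 10 business days after Tuesday, 2030-02-26, skipping weekends — Feb 27, Feb 28, Mar 1, Mar 4, Mar 5, Mar 6, Mar 7, Mar 8, Mar 11, Mar 12 — lands on Tuesday, 2030-03-12.
Adding 90 calendar days to 2030-03-12 gives 2030-06-10, which is the last day of the notice period.
The date on which the refund becomes due: 2030-06-10 + 15 days = 2030-06-25. 2030-06-25 is a Tuesday and is not a listed holiday, so no roll-forward applies.

2030-06-25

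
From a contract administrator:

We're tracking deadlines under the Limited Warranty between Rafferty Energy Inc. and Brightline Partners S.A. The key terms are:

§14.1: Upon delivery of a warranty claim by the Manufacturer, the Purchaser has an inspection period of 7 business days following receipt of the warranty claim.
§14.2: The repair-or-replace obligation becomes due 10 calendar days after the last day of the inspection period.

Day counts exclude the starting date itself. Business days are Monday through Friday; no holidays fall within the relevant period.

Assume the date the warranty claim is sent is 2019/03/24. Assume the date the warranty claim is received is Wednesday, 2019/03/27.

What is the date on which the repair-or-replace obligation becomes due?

The last day of the inspection period: counting 7 business days from Wednesday, 2019/03/27 (Mar 28, Mar 29, Apr 1, Apr 2, Apr 3, Apr 4, Apr 5, skipping weekends) reaches Friday, 2019/04/05.
The date on which the repair-or-replace obligation becomes due: 10 calendar days after 2019/04/05 is 2019/04/15.

2019/04/15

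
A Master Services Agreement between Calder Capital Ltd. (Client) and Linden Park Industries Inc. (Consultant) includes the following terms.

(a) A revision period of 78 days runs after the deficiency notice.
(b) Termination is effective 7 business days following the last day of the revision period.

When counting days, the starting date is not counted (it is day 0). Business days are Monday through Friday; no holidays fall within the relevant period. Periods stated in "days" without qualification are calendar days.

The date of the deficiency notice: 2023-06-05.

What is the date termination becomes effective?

Adding 78 calendar days to 2023-06-05 gives 2023-08-22, which is the last day of the revision period.
The date termination becomes effective: counting 7 business days from Tuesday, 2023-08-22 (Aug 23, Aug 24, Aug 25, Aug 28, Aug 29, Aug 30, Aug 31, skipping weekends) reaches Thursday, 2023-08-31.

2023-08-31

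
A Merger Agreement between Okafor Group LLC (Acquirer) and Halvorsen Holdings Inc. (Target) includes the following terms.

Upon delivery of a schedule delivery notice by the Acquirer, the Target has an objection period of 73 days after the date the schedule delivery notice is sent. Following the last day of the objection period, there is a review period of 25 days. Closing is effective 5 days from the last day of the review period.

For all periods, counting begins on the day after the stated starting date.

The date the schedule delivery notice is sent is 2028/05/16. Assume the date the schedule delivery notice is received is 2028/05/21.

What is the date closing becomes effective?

2028/08/27

The last day of the objection period: 73 calendar days after 2028/05/16 is 2028/07/28.
Adding 25 calendar days to 2028/07/28 gives 2028/08/22, which is the last day of the review period.
Adding 5 calendar days to 2028/08/22 gives 2028/08/27, which is the date closing becomes effective.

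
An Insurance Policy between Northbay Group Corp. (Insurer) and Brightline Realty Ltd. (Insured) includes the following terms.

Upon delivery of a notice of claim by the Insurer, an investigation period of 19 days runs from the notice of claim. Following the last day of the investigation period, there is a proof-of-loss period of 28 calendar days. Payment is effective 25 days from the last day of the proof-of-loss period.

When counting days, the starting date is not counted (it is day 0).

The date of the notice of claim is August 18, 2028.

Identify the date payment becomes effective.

The last day of the investigation period: 19 calendar days after August 18, 2028 is September 6, 2028.
Adding 28 calendar days to September 6, 2028 gives October 4, 2028, which is the last day of the proof-of-loss period.
The date payment becomes effective: October 4, 2028 + 25 days = October 29, 2028.

October 29, 2028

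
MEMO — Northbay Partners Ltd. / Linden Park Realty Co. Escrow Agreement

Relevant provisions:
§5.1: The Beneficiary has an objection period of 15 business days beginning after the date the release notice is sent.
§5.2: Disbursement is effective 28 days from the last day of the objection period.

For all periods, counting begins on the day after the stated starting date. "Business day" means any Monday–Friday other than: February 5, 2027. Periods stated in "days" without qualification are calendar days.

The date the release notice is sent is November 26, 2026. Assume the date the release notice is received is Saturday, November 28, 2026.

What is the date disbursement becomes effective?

January 14, 2027

The last day of the objection period: counting 15 business days from Thursday, November 26, 2026 (Nov 27, Nov 30, Dec 1, Dec 2, …, Dec 15, Dec 16, Dec 17, skipping weekends) reaches Thursday, December 17, 2026.
The date disbursement becomes effective: December 17, 2026 + 28 days = January 14, 2027.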